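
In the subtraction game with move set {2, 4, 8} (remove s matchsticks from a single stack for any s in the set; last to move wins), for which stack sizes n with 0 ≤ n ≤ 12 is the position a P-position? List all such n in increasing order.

0, 1, 6, 7, 12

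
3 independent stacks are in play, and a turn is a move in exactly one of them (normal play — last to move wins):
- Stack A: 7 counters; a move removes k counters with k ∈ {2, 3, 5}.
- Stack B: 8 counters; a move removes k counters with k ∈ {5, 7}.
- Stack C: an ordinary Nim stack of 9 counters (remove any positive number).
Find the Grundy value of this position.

8

Build the Grundy sequence for stack A with g(k) = mex{g(k−s) : s ∈ {2, 3, 5}, s ≤ k}:
k:     0  1  2  3  4  5  6  7
g(k):  0  0  1  1  2  2  3  0
So g(7) = 0.
For stack B, compute g(0), g(1), … with moves {5, 7}:
g(0) = mex{} = 0
g(1) = mex{} = 0
g(2) = mex{} = 0
g(3) = mex{} = 0
g(4) = mex{} = 0
g(5) = mex{0} = 1
g(6) = mex{0} = 1
g(7) = mex{0} = 1
g(8) = mex{0} = 1
So g(8) = 1.
Stack C is a plain Nim stack of size 9, so its Grundy value is 9.
The value of a disjunctive sum is the nim-sum of the parts.
Combined value = 0 ⊕ 1 ⊕ 9 = 8.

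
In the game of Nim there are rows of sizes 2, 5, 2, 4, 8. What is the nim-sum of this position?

9

In binary:
  0010  (2)
  0101  (5)
  0010  (2)
  0100  (4)
  1000  (8)
  ----
  1001  (9)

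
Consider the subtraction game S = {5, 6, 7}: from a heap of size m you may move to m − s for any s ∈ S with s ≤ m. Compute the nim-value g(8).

1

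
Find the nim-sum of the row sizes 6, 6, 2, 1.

3

Bitwise XOR of the heap sizes:
  110  (6)
  110  (6)
  010  (2)
  001  (1)
  ---
  011  (3)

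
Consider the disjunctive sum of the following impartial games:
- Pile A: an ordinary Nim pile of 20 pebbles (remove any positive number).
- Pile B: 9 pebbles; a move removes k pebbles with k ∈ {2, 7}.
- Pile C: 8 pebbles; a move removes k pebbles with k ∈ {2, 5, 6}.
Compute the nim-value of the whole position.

20

Pile A is a plain Nim pile of size 20, so its Grundy value is 20.
For pile B, compute g(0), g(1), … with moves {2, 7}:
g(0) = mex{} = 0
g(1) = mex{} = 0
g(2) = mex{0} = 1
g(3) = mex{0} = 1
g(4) = mex{1} = 0
g(5) = mex{1} = 0
g(6) = mex{0} = 1
g(7) = mex{0} = 1
g(8) = mex{0,1} = 2
g(9) = mex{1} = 0
So g(9) = 0.
Build the Grundy sequence for pile C with g(k) = mex{g(k−s) : s ∈ {2, 5, 6}, s ≤ k}:
g(0) = mex{} = 0
g(1) = mex{} = 0
g(2) = mex{0} = 1
g(3) = mex{0} = 1
g(4) = mex{1} = 0
g(5) = mex{0,1} = 2
g(6) = mex{0} = 1
g(7) = mex{0,1,2} = 3
g(8) = mex{1} = 0
So g(8) = 0.
The value of a disjunctive sum is the nim-sum of the parts.
Combined value = 20 XOR 0 XOR 0 = 20.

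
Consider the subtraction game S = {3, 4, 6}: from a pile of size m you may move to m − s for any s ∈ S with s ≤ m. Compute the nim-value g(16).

2

Compute g(0), g(1), … for moves {3, 4, 6}:
k:     0  1  2  3  4  5  6  7  8  9 10 11 12 13 14 15 16
g(k):  0  0  0  1  1  1  2  2  2  0  0  0  1  1  1  2  2
So g(16) = 2.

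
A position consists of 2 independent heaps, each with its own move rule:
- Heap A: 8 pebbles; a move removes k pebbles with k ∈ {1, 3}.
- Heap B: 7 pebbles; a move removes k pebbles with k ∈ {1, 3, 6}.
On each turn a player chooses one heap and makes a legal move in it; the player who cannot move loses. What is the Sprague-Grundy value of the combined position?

Grundy values for heap A (subtraction set {1, 3}):
k:     0  1  2  3  4  5  6  7  8
g(k):  0  1  0  1  0  1  0  1  0
So g(8) = 0.
Grundy values for heap B (subtraction set {1, 3, 6}):
k:     0  1  2  3  4  5  6  7
g(k):  0  1  0  1  0  1  2  3
So g(7) = 3.
The value of a disjunctive sum is the nim-sum of the parts.
Combined value = 0 XOR 3 = 3.

3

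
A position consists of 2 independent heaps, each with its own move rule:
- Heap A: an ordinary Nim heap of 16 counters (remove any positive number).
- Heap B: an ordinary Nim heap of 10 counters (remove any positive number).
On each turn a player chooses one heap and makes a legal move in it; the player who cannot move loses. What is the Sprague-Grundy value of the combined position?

Heap A is a plain Nim heap of size 16, so its Grundy value is 16.
Heap B is a plain Nim heap of size 10, so its Grundy value is 10.
The value of a disjunctive sum is the nim-sum of the parts.
Combined value = 16 ⊕ 10 = 26.

26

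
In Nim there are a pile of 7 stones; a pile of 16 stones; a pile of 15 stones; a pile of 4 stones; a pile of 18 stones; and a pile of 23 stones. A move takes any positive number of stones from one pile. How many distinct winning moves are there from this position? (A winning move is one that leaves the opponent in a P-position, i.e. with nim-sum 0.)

Nim-sum: 7 XOR 16 XOR 15 XOR 4 XOR 18 XOR 23 = 25.
The overall nim-sum is X = 25. A pile of size p has a winning move iff p XOR X < p (reduce it to p XOR X).
  7: 7 XOR 25 = 30 ≥ 7 — no move.
  16: 16 XOR 25 = 9 < 16 — winning move (to 9).
  15: 15 XOR 25 = 22 ≥ 15 — no move.
  4: 4 XOR 25 = 29 ≥ 4 — no move.
  18: 18 XOR 25 = 11 < 18 — winning move (to 11).
  23: 23 XOR 25 = 14 < 23 — winning move (to 14).
That gives 3 winning moves.

3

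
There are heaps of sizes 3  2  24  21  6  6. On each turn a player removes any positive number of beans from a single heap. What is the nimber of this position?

12

In binary:
  00011  (3)
  00010  (2)
  11000  (24)
  10101  (21)
  00110  (6)
  00110  (6)
  -----
  01100  (12)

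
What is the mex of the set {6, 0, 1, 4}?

2

The values 0, 1 are all present; 2 is the first non-negative integer missing from the set.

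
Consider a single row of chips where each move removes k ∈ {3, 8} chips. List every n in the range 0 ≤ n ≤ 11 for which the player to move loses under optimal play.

0, 1, 2, 6, 7, 11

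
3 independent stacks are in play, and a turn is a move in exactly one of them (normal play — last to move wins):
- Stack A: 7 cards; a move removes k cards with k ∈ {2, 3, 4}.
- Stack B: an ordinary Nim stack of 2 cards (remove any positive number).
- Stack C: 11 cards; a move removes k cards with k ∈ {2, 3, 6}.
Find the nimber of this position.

For stack A, compute g(0), g(1), … with moves {2, 3, 4}:
g(0) = mex{} = 0
g(1) = mex{} = 0
g(2) = mex{0} = 1
g(3) = mex{0} = 1
g(4) = mex{0,1} = 2
g(5) = mex{0,1} = 2
g(6) = mex{1,2} = 0
g(7) = mex{1,2} = 0
So g(7) = 0.
Stack B is a plain Nim stack of size 2, so its Grundy value is 2.
For stack C, compute g(0), g(1), … with moves {2, 3, 6}:
k:     0  1  2  3  4  5  6  7  8  9 10 11
g(k):  0  0  1  1  2  0  3  1  2  0  0  1
So g(11) = 1.
By the Sprague-Grundy theorem, the Grundy value of a sum of independent games is the XOR of the component values.
Combined value = 0 XOR 2 XOR 1 = 3.

3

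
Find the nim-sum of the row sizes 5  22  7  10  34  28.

Compute the nim-sum pairwise:
5 ^ 22 = 19
19 ^ 7 = 20
20 ^ 10 = 30
30 ^ 34 = 60
60 ^ 28 = 32

32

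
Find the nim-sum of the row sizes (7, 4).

Compute the nim-sum pairwise:
7 ^ 4 = 3

3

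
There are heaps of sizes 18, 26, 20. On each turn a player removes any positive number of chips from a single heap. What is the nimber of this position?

28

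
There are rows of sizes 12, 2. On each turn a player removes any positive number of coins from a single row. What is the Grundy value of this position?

Nim-sum: 12 ^ 2 = 14.

14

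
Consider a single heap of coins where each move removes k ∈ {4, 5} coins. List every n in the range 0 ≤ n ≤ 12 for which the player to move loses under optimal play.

0, 1, 2, 3, 9, 10, 11, 12

Compute g(0), g(1), … for moves {4, 5}:
k:     0  1  2  3  4  5  6  7  8  9 10 11 12
g(k):  0  0  0  0  1  1  1  1  2  0  0  0  0
The P-positions (g = 0) in 0..12 are 0, 1, 2, 3, 9, 10, 11, 12.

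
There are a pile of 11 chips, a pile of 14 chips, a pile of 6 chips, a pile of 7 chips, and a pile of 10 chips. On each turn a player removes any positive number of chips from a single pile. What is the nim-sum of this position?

14

Nim-sum: 11 ^ 14 ^ 6 ^ 7 ^ 10 = 14.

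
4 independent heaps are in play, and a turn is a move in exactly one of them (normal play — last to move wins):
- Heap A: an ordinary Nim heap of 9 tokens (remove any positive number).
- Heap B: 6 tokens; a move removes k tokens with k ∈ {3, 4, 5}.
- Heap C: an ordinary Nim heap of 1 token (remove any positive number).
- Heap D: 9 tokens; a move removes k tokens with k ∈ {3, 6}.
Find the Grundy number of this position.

Heap A is a plain Nim heap of size 9, so its Grundy value is 9.
Grundy values for heap B (subtraction set {3, 4, 5}):
k:     0  1  2  3  4  5  6
g(k):  0  0  0  1  1  1  2
So g(6) = 2.
Heap C is a plain Nim heap of size 1, so its Grundy value is 1.
Grundy values for heap D (subtraction set {3, 6}):
k:     0  1  2  3  4  5  6  7  8  9
g(k):  0  0  0  1  1  1  2  2  2  0
So g(9) = 0.
The value of a disjunctive sum is the nim-sum of the parts.
Combined value = 9 XOR 2 XOR 1 XOR 0 = 10.

10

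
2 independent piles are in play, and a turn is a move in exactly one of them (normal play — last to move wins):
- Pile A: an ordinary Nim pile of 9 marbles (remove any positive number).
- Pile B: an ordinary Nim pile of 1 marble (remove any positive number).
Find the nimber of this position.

Pile A is a plain Nim pile of size 9, so its Grundy value is 9.
Pile B is a plain Nim pile of size 1, so its Grundy value is 1.
The value of a disjunctive sum is the nim-sum of the parts.
Combined value = 9 ⊕ 1 = 8.

8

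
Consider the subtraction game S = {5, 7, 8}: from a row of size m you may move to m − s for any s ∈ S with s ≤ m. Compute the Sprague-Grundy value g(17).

0

Build the Grundy sequence with g(k) = mex{g(k−s) : s ∈ {5, 7, 8}, s ≤ k}:
k:     0  1  2  3  4  5  6  7  8  9 10 11 12 13 14 15 16 17
g(k):  0  0  0  0  0  1  1  1  1  1  2  2  2  0  0  0  0  0
So g(17) = 0.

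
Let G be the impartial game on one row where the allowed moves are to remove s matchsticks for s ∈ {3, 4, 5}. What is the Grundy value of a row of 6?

Grundy values for subtraction set {3, 4, 5}:
g(0) = mex{} = 0
g(1) = mex{} = 0
g(2) = mex{} = 0
g(3) = mex{0} = 1
g(4) = mex{0} = 1
g(5) = mex{0} = 1
g(6) = mex{0,1} = 2
So g(6) = 2.

2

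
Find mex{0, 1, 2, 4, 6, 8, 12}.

3

The values 0, 1, 2 are all present; 3 is the first non-negative integer missing from the set.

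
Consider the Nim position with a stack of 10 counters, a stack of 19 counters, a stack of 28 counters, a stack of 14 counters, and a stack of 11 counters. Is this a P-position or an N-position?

Nim-sum: 10 ^ 19 ^ 28 ^ 14 ^ 11 = 0.
The nim-sum is 0, so this is a P-position: the player to move is in a losing position under optimal play.

P-position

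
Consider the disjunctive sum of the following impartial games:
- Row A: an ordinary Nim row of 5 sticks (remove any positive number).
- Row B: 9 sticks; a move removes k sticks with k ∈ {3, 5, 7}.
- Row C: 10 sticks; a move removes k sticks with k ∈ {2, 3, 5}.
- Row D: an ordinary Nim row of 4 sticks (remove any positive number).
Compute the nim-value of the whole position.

3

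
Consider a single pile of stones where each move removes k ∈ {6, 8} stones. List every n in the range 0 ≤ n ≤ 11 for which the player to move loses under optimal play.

0, 1, 2, 3, 4, 5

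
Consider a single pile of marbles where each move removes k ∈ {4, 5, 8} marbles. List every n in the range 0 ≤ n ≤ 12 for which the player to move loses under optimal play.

0, 1, 2, 3, 12

Grundy values for subtraction set {4, 5, 8}:
g(0) = mex{} = 0
g(1) = mex{} = 0
g(2) = mex{} = 0
g(3) = mex{} = 0
g(4) = mex{0} = 1
g(5) = mex{0} = 1
g(6) = mex{0} = 1
g(7) = mex{0} = 1
g(8) = mex{0,1} = 2
g(9) = mex{0,1} = 2
g(10) = mex{0,1} = 2
g(11) = mex{0,1} = 2
g(12) = mex{1,2} = 0
The P-positions (g = 0) in 0..12 are 0, 1, 2, 3, 12.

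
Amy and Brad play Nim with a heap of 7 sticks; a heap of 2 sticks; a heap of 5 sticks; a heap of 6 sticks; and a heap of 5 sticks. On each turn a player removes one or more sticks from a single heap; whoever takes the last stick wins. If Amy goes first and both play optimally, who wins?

Amy wins

Compute the nim-sum pairwise:
7 ^ 2 = 5
5 ^ 5 = 0
0 ^ 6 = 6
6 ^ 5 = 3
The nim-sum is 3 ≠ 0, so this is an N-position: the player to move can win; Amy has a winning move.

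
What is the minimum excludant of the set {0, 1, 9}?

2

The values 0, 1 are all present; 2 is the first non-negative integer missing from the set.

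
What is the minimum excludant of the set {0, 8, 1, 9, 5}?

The values 0, 1 are all present; 2 is the first non-negative integer missing from the set.

2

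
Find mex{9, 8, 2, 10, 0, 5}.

1

0 is in the set but 1 is not, so the mex is 1.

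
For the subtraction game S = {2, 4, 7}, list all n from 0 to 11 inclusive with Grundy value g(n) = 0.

0, 1, 6, 9

Grundy values for subtraction set {2, 4, 7}:
g(0) = mex{} = 0
g(1) = mex{} = 0
g(2) = mex{0} = 1
g(3) = mex{0} = 1
g(4) = mex{0,1} = 2
g(5) = mex{0,1} = 2
g(6) = mex{1,2} = 0
g(7) = mex{0,1,2} = 3
g(8) = mex{0,2} = 1
g(9) = mex{1,2,3} = 0
g(10) = mex{0,1} = 2
g(11) = mex{0,2,3} = 1
The P-positions (g = 0) in 0..11 are 0, 1, 6, 9.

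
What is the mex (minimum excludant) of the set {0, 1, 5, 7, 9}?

The values 0, 1 are all present; 2 is the first non-negative integer missing from the set.

2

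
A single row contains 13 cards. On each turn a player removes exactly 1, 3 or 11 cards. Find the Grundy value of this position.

1

Compute g(0), g(1), … for moves {1, 3, 11}:
g(0) = mex{} = 0
g(1) = mex{0} = 1
g(2) = mex{1} = 0
g(3) = mex{0} = 1
g(4) = mex{1} = 0
g(5) = mex{0} = 1
g(6) = mex{1} = 0
g(7) = mex{0} = 1
g(8) = mex{1} = 0
g(9) = mex{0} = 1
g(10) = mex{1} = 0
g(11) = mex{0} = 1
g(12) = mex{1} = 0
g(13) = mex{0} = 1
So g(13) = 1.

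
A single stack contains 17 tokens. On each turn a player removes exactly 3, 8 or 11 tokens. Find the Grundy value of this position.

3

Build the Grundy sequence with g(k) = mex{g(k−s) : s ∈ {3, 8, 11}, s ≤ k}:
k:     0  1  2  3  4  5  6  7  8  9 10 11 12 13 14 15 16 17
g(k):  0  0  0  1  1  1  0  0  2  1  1  3  2  2  2  3  0  3
So g(17) = 3.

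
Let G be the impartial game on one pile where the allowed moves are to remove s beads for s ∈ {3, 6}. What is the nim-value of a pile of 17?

2

Compute g(0), g(1), … for moves {3, 6}:
k:     0  1  2  3  4  5  6  7  8  9 10 11 12 13 14 15 16 17
g(k):  0  0  0  1  1  1  2  2  2  0  0  0  1  1  1  2  2  2
So g(17) = 2.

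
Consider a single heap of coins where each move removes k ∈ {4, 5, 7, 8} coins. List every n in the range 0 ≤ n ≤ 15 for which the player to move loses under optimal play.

0, 1, 2, 3, 12, 13, 14, 15

Build the Grundy sequence with g(k) = mex{g(k−s) : s ∈ {4, 5, 7, 8}, s ≤ k}:
k:     0  1  2  3  4  5  6  7  8  9 10 11 12 13 14 15
g(k):  0  0  0  0  1  1  1  1  2  2  2  2  0  0  0  0
The P-positions (g = 0) in 0..15 are 0, 1, 2, 3, 12, 13, 14, 15.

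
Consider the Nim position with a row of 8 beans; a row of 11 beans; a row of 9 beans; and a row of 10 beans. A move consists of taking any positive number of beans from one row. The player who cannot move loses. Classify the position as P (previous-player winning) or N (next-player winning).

Nim-sum: 8 XOR 11 XOR 9 XOR 10 = 0.
The nim-sum is 0, so this is a P-position: the player to move is in a losing position under optimal play.

P-position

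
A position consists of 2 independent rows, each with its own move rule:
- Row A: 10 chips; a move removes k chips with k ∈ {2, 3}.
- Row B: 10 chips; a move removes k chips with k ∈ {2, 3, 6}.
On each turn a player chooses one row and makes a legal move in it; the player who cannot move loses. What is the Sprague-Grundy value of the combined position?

0

Grundy values for row A (subtraction set {2, 3}):
g(0) = mex{} = 0
g(1) = mex{} = 0
g(2) = mex{0} = 1
g(3) = mex{0} = 1
g(4) = mex{0,1} = 2
g(5) = mex{1} = 0
g(6) = mex{1,2} = 0
g(7) = mex{0,2} = 1
g(8) = mex{0} = 1
g(9) = mex{0,1} = 2
g(10) = mex{1} = 0
So g(10) = 0.
For row B, compute g(0), g(1), … with moves {2, 3, 6}:
g(0) = mex{} = 0
g(1) = mex{} = 0
g(2) = mex{0} = 1
g(3) = mex{0} = 1
g(4) = mex{0,1} = 2
g(5) = mex{1} = 0
g(6) = mex{0,1,2} = 3
g(7) = mex{0,2} = 1
g(8) = mex{0,1,3} = 2
g(9) = mex{1,3} = 0
g(10) = mex{1,2} = 0
So g(10) = 0.
The value of a disjunctive sum is the nim-sum of the parts.
Combined value = 0 XOR 0 = 0.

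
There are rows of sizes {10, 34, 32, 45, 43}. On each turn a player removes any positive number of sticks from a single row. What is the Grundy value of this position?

Compute the nim-sum pairwise:
10 ⊕ 34 = 40
40 ⊕ 32 = 8
8 ⊕ 45 = 37
37 ⊕ 43 = 14

14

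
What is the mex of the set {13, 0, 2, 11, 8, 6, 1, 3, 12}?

4

The values 0, 1, 2, 3 are all present; 4 is the first non-negative integer missing from the set.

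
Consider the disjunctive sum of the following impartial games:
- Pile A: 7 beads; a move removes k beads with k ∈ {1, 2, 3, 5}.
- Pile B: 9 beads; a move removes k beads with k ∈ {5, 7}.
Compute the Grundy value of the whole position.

Build the Grundy sequence for pile A with g(k) = mex{g(k−s) : s ∈ {1, 2, 3, 5}, s ≤ k}:
k:     0  1  2  3  4  5  6  7
g(k):  0  1  2  3  0  1  2  3
So g(7) = 3.
For pile B, compute g(0), g(1), … with moves {5, 7}:
k:     0  1  2  3  4  5  6  7  8  9
g(k):  0  0  0  0  0  1  1  1  1  1
So g(9) = 1.
The value of a disjunctive sum is the nim-sum of the parts.
Combined value = 3 ⊕ 1 = 2.

2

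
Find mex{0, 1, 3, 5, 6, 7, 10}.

The values 0, 1 are all present; 2 is the first non-negative integer missing from the set.

2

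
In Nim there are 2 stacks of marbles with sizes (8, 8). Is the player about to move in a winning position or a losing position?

Losing position

Bitwise XOR of the heap sizes:
  1000  (8)
  1000  (8)
  ----
  0000  (0)
The nim-sum is 0, so this is a P-position: the player to move is in a losing position under optimal play.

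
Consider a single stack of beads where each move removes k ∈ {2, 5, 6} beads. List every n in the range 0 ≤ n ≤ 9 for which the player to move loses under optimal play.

0, 1, 4, 8

Grundy values for subtraction set {2, 5, 6}:
g(0) = mex{} = 0
g(1) = mex{} = 0
g(2) = mex{0} = 1
g(3) = mex{0} = 1
g(4) = mex{1} = 0
g(5) = mex{0,1} = 2
g(6) = mex{0} = 1
g(7) = mex{0,1,2} = 3
g(8) = mex{1} = 0
g(9) = mex{0,1,3} = 2
The P-positions (g = 0) in 0..9 are 0, 1, 4, 8.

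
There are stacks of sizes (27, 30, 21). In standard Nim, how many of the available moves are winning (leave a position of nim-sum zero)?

3

Nim-sum: 27 XOR 30 XOR 21 = 16.
The overall nim-sum is X = 16. A stack of size p has a winning move iff p XOR X < p (reduce it to p XOR X).
  27: 27 XOR 16 = 11 < 27 — winning move (to 11).
  30: 30 XOR 16 = 14 < 30 — winning move (to 14).
  21: 21 XOR 16 = 5 < 21 — winning move (to 5).
That gives 3 winning moves.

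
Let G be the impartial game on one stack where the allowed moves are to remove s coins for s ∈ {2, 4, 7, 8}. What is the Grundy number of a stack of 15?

Compute g(0), g(1), … for moves {2, 4, 7, 8}:
k:     0  1  2  3  4  5  6  7  8  9 10 11 12 13 14 15
g(k):  0  0  1  1  2  2  0  3  1  4  2  0  0  1  1  2
So g(15) = 2.

2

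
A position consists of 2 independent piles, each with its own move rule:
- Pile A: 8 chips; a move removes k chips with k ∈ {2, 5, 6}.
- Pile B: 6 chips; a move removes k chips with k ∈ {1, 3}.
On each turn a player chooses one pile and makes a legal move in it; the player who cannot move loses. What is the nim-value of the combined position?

For pile A, compute g(0), g(1), … with moves {2, 5, 6}:
g(0) = mex{} = 0
g(1) = mex{} = 0
g(2) = mex{0} = 1
g(3) = mex{0} = 1
g(4) = mex{1} = 0
g(5) = mex{0,1} = 2
g(6) = mex{0} = 1
g(7) = mex{0,1,2} = 3
g(8) = mex{1} = 0
So g(8) = 0.
Grundy values for pile B (subtraction set {1, 3}):
g(0) = mex{} = 0
g(1) = mex{0} = 1
g(2) = mex{1} = 0
g(3) = mex{0} = 1
g(4) = mex{1} = 0
g(5) = mex{0} = 1
g(6) = mex{1} = 0
So g(6) = 0.
By the Sprague-Grundy theorem, the Grundy value of a sum of independent games is the XOR of the component values.
Combined value = 0 ⊕ 0 = 0.

0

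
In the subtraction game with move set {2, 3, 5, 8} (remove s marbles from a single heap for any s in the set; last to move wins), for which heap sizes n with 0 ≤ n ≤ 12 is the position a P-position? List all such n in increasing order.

0, 1, 7, 11

Compute g(0), g(1), … for moves {2, 3, 5, 8}:
k:     0  1  2  3  4  5  6  7  8  9 10 11 12
g(k):  0  0  1  1  2  2  3  0  4  1  3  0  4
The P-positions (g = 0) in 0..12 are 0, 1, 7, 11.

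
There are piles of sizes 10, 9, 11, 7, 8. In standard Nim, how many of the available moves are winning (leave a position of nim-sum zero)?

Write each in binary and XOR column by column:
  1010  (10)
  1001  (9)
  1011  (11)
  0111  (7)
  1000  (8)
  ----
  0111  (7)
The overall nim-sum is X = 7. A pile of size p has a winning move iff p XOR X < p (reduce it to p XOR X).
  10: 10 XOR 7 = 13 ≥ 10 — no move.
  9: 9 XOR 7 = 14 ≥ 9 — no move.
  11: 11 XOR 7 = 12 ≥ 11 — no move.
  7: 7 XOR 7 = 0 < 7 — winning move (to 0).
  8: 8 XOR 7 = 15 ≥ 8 — no move.
That gives 1 winning move.

1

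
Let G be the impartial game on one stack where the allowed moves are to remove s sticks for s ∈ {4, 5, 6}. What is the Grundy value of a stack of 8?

Grundy values for subtraction set {4, 5, 6}:
k:     0  1  2  3  4  5  6  7  8
g(k):  0  0  0  0  1  1  1  1  2
So g(8) = 2.

2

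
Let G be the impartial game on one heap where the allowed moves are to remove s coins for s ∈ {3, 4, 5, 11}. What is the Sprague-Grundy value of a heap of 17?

0

Build the Grundy sequence with g(k) = mex{g(k−s) : s ∈ {3, 4, 5, 11}, s ≤ k}:
k:     0  1  2  3  4  5  6  7  8  9 10 11 12 13 14 15 16 17
g(k):  0  0  0  1  1  1  2  2  0  0  0  1  1  1  2  2  0  0
So g(17) = 0.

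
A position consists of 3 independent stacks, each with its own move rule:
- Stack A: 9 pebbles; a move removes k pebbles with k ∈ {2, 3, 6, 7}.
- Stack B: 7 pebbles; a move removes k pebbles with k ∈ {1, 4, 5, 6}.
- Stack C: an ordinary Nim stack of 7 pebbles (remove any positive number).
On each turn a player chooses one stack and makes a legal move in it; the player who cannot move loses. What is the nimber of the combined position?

Build the Grundy sequence for stack A with g(k) = mex{g(k−s) : s ∈ {2, 3, 6, 7}, s ≤ k}:
k:     0  1  2  3  4  5  6  7  8  9
g(k):  0  0  1  1  2  0  3  1  2  0
So g(9) = 0.
Grundy values for stack B (subtraction set {1, 4, 5, 6}):
g(0) = mex{} = 0
g(1) = mex{0} = 1
g(2) = mex{1} = 0
g(3) = mex{0} = 1
g(4) = mex{0,1} = 2
g(5) = mex{0,1,2} = 3
g(6) = mex{0,1,3} = 2
g(7) = mex{0,1,2} = 3
So g(7) = 3.
Stack C is a plain Nim stack of size 7, so its Grundy value is 7.
The value of a disjunctive sum is the nim-sum of the parts.
Combined value = 0 XOR 3 XOR 7 = 4.

4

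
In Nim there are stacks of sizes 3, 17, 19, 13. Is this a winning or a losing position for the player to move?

Nim-sum: 3 ⊕ 17 ⊕ 19 ⊕ 13 = 12.
The nim-sum is 12 ≠ 0, so this is an N-position: the player to move can win.

Winning position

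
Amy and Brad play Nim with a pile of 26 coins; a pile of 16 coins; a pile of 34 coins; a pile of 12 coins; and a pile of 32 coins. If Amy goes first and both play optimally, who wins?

Nim-sum: 26 ^ 16 ^ 34 ^ 12 ^ 32 = 4.
The nim-sum is 4 ≠ 0, so this is an N-position: the player to move can win; Amy has a winning move.

Amy wins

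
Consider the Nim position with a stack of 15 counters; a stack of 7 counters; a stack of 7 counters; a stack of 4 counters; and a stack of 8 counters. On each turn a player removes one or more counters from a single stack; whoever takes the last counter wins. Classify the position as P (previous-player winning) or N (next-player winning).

N-position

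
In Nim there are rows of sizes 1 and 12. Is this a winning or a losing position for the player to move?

Winning position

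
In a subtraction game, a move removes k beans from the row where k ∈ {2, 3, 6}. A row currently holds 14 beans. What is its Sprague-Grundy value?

0

Grundy values for subtraction set {2, 3, 6}:
g(0) = mex{} = 0
g(1) = mex{} = 0
g(2) = mex{0} = 1
g(3) = mex{0} = 1
g(4) = mex{0,1} = 2
g(5) = mex{1} = 0
g(6) = mex{0,1,2} = 3
g(7) = mex{0,2} = 1
g(8) = mex{0,1,3} = 2
g(9) = mex{1,3} = 0
g(10) = mex{1,2} = 0
g(11) = mex{0,2} = 1
g(12) = mex{0,3} = 1
g(13) = mex{0,1} = 2
g(14) = mex{1,2} = 0
So g(14) = 0.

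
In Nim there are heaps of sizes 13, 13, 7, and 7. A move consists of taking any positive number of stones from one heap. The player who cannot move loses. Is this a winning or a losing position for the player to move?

Losing position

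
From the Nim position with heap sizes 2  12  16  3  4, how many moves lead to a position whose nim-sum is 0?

1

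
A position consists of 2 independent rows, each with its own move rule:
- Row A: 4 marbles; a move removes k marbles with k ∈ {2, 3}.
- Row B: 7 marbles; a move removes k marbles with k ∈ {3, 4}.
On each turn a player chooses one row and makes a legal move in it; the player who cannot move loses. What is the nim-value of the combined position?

2

For row A, compute g(0), g(1), … with moves {2, 3}:
g(0) = mex{} = 0
g(1) = mex{} = 0
g(2) = mex{0} = 1
g(3) = mex{0} = 1
g(4) = mex{0,1} = 2
So g(4) = 2.
Grundy values for row B (subtraction set {3, 4}):
g(0) = mex{} = 0
g(1) = mex{} = 0
g(2) = mex{} = 0
g(3) = mex{0} = 1
g(4) = mex{0} = 1
g(5) = mex{0} = 1
g(6) = mex{0,1} = 2
g(7) = mex{1} = 0
So g(7) = 0.
The value of a disjunctive sum is the nim-sum of the parts.
Combined value = 2 XOR 0 = 2.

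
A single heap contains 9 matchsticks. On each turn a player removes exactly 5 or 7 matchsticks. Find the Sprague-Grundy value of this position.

1

Build the Grundy sequence with g(k) = mex{g(k−s) : s ∈ {5, 7}, s ≤ k}:
g(0) = mex{} = 0
g(1) = mex{} = 0
g(2) = mex{} = 0
g(3) = mex{} = 0
g(4) = mex{} = 0
g(5) = mex{0} = 1
g(6) = mex{0} = 1
g(7) = mex{0} = 1
g(8) = mex{0} = 1
g(9) = mex{0} = 1
So g(9) = 1.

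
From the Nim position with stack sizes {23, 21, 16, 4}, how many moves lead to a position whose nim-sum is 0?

Nim-sum: 23 ^ 21 ^ 16 ^ 4 = 22.
The overall nim-sum is X = 22. A stack of size p has a winning move iff p XOR X < p (reduce it to p XOR X).
  23: 23 XOR 22 = 1 < 23 — winning move (to 1).
  21: 21 XOR 22 = 3 < 21 — winning move (to 3).
  16: 16 XOR 22 = 6 < 16 — winning move (to 6).
  4: 4 XOR 22 = 18 ≥ 4 — no move.
That gives 3 winning moves.

3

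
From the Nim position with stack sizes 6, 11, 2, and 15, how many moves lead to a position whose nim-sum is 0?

Write each in binary and XOR column by column:
  0110  (6)
  1011  (11)
  0010  (2)
  1111  (15)
  ----
  0000  (0)
The nim-sum is already 0, so every move leaves a nonzero nim-sum — there are no winning moves.

0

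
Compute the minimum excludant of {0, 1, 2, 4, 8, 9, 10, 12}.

3

The values 0, 1, 2 are all present; 3 is the first non-negative integer missing from the set.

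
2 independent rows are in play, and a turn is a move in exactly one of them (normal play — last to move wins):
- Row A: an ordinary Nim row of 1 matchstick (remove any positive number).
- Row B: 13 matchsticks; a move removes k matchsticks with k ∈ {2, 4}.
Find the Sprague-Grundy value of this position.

1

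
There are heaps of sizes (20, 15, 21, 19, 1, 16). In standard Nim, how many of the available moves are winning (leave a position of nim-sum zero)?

Nim-sum: 20 ^ 15 ^ 21 ^ 19 ^ 1 ^ 16 = 12.
The overall nim-sum is X = 12. A heap of size p has a winning move iff p XOR X < p (reduce it to p XOR X).
  20: 20 XOR 12 = 24 ≥ 20 — no move.
  15: 15 XOR 12 = 3 < 15 — winning move (to 3).
  21: 21 XOR 12 = 25 ≥ 21 — no move.
  19: 19 XOR 12 = 31 ≥ 19 — no move.
  1: 1 XOR 12 = 13 ≥ 1 — no move.
  16: 16 XOR 12 = 28 ≥ 16 — no move.
That gives 1 winning move.

1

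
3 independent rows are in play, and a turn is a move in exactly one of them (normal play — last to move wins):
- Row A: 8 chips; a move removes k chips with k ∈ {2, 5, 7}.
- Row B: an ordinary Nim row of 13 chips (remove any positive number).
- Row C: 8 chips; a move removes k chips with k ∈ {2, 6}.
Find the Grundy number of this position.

15

Grundy values for row A (subtraction set {2, 5, 7}):
g(0) = mex{} = 0
g(1) = mex{} = 0
g(2) = mex{0} = 1
g(3) = mex{0} = 1
g(4) = mex{1} = 0
g(5) = mex{0,1} = 2
g(6) = mex{0} = 1
g(7) = mex{0,1,2} = 3
g(8) = mex{0,1} = 2
So g(8) = 2.
Row B is a plain Nim row of size 13, so its Grundy value is 13.
For row C, compute g(0), g(1), … with moves {2, 6}:
k:     0  1  2  3  4  5  6  7  8
g(k):  0  0  1  1  0  0  1  1  0
So g(8) = 0.
The value of a disjunctive sum is the nim-sum of the parts.
Combined value = 2 ⊕ 13 ⊕ 0 = 15.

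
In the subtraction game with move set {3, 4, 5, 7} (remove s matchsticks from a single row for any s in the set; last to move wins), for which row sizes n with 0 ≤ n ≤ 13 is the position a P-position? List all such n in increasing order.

0, 1, 2, 10, 11, 12

Compute g(0), g(1), … for moves {3, 4, 5, 7}:
k:     0  1  2  3  4  5  6  7  8  9 10 11 12 13
g(k):  0  0  0  1  1  1  2  2  2  3  0  0  0  1
The P-positions (g = 0) in 0..13 are 0, 1, 2, 10, 11, 12.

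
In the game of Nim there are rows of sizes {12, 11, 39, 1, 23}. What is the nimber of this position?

54

Write each in binary and XOR column by column:
  001100  (12)
  001011  (11)
  100111  (39)
  000001  (1)
  010111  (23)
  ------
  110110  (54)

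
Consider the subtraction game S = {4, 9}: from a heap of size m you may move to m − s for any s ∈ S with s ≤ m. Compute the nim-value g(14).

0

Build the Grundy sequence with g(k) = mex{g(k−s) : s ∈ {4, 9}, s ≤ k}:
k:     0  1  2  3  4  5  6  7  8  9 10 11 12 13 14
g(k):  0  0  0  0  1  1  1  1  0  2  2  2  1  0  0
So g(14) = 0.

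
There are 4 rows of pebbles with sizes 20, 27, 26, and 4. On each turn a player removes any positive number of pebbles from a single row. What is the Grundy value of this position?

17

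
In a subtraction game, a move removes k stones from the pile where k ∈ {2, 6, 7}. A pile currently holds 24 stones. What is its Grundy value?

Build the Grundy sequence with g(k) = mex{g(k−s) : s ∈ {2, 6, 7}, s ≤ k}:
k:     0  1  2  3  4  5  6  7  8  9 10 11 12 13 14 15 16 17 18 19 20 21 22 23 24
g(k):  0  0  1  1  0  0  1  1  2  0  3  1  2  0  0  1  1  0  0  1  1  2  0  3  1
So g(24) = 1.

1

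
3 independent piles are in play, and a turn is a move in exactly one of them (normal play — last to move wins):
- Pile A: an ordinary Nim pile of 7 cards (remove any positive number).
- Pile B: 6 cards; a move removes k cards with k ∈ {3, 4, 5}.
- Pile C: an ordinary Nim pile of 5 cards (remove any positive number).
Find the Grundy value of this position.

0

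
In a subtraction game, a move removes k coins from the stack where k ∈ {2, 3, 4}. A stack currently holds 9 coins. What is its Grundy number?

Compute g(0), g(1), … for moves {2, 3, 4}:
g(0) = mex{} = 0
g(1) = mex{} = 0
g(2) = mex{0} = 1
g(3) = mex{0} = 1
g(4) = mex{0,1} = 2
g(5) = mex{0,1} = 2
g(6) = mex{1,2} = 0
g(7) = mex{1,2} = 0
g(8) = mex{0,2} = 1
g(9) = mex{0,2} = 1
So g(9) = 1.

1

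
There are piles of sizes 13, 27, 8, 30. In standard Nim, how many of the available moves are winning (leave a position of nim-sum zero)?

Write each in binary and XOR column by column:
  01101  (13)
  11011  (27)
  01000  (8)
  11110  (30)
  -----
  00000  (0)
The nim-sum is already 0, so every move leaves a nonzero nim-sum — there are no winning moves.

0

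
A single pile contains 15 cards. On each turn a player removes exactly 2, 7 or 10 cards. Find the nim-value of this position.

Build the Grundy sequence with g(k) = mex{g(k−s) : s ∈ {2, 7, 10}, s ≤ k}:
k:     0  1  2  3  4  5  6  7  8  9 10 11 12 13 14 15
g(k):  0  0  1  1  0  0  1  1  2  0  3  1  2  0  3  1
So g(15) = 1.

1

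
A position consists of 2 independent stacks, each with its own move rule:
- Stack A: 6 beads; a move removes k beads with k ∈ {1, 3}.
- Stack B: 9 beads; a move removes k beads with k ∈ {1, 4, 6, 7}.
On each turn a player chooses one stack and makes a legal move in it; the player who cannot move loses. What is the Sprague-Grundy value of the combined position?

2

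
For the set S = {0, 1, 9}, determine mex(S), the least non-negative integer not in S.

2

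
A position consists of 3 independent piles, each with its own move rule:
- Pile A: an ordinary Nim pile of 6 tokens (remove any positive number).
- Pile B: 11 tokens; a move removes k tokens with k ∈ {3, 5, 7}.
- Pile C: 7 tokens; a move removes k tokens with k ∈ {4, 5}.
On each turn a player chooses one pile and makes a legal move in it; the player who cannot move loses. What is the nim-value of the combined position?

7

Pile A is a plain Nim pile of size 6, so its Grundy value is 6.
For pile B, compute g(0), g(1), … with moves {3, 5, 7}:
k:     0  1  2  3  4  5  6  7  8  9 10 11
g(k):  0  0  0  1  1  1  2  2  2  3  0  0
So g(11) = 0.
Grundy values for pile C (subtraction set {4, 5}):
k:     0  1  2  3  4  5  6  7
g(k):  0  0  0  0  1  1  1  1
So g(7) = 1.
The value of a disjunctive sum is the nim-sum of the parts.
Combined value = 6 ⊕ 0 ⊕ 1 = 7.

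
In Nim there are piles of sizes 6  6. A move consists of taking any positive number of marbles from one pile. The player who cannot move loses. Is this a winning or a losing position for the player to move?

Nim-sum: 6 ⊕ 6 = 0.
The nim-sum is 0, so this is a P-position: the player to move is in a losing position under optimal play.

Losing position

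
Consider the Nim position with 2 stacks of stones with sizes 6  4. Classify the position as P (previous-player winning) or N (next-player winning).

N-position

Nim-sum: 6 XOR 4 = 2.
The nim-sum is 2 ≠ 0, so this is an N-position: the player to move can win.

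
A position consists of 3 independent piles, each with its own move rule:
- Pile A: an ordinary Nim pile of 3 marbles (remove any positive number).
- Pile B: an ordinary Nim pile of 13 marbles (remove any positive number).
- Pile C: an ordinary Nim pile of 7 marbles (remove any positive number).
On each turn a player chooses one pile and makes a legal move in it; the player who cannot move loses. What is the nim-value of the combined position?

Pile A is a plain Nim pile of size 3, so its Grundy value is 3.
Pile B is a plain Nim pile of size 13, so its Grundy value is 13.
Pile C is a plain Nim pile of size 7, so its Grundy value is 7.
By the Sprague-Grundy theorem, the Grundy value of a sum of independent games is the XOR of the component values.
Combined value = 3 XOR 13 XOR 7 = 9.

9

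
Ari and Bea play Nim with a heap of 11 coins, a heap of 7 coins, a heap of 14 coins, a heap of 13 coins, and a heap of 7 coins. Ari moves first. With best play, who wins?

Nim-sum: 11 ^ 7 ^ 14 ^ 13 ^ 7 = 8.
The nim-sum is 8 ≠ 0, so this is an N-position: the player to move can win; Ari has a winning move.

Ari wins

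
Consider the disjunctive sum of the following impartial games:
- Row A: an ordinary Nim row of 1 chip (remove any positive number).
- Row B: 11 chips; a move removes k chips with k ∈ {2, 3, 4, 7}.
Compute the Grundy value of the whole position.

1

Row A is a plain Nim row of size 1, so its Grundy value is 1.
Build the Grundy sequence for row B with g(k) = mex{g(k−s) : s ∈ {2, 3, 4, 7}, s ≤ k}:
k:     0  1  2  3  4  5  6  7  8  9 10 11
g(k):  0  0  1  1  2  2  0  3  1  4  2  0
So g(11) = 0.
The value of a disjunctive sum is the nim-sum of the parts.
Combined value = 1 ⊕ 0 = 1.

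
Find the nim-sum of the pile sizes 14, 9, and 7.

In binary:
  1110  (14)
  1001  (9)
  0111  (7)
  ----
  0000  (0)

0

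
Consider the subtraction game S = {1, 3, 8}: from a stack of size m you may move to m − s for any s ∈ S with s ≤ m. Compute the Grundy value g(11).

0

Compute g(0), g(1), … for moves {1, 3, 8}:
k:     0  1  2  3  4  5  6  7  8  9 10 11
g(k):  0  1  0  1  0  1  0  1  2  3  2  0
So g(11) = 0.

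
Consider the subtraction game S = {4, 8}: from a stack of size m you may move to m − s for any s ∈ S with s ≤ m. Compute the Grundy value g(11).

2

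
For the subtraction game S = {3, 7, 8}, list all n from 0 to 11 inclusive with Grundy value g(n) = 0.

0, 1, 2, 6, 11

Build the Grundy sequence with g(k) = mex{g(k−s) : s ∈ {3, 7, 8}, s ≤ k}:
g(0) = mex{} = 0
g(1) = mex{} = 0
g(2) = mex{} = 0
g(3) = mex{0} = 1
g(4) = mex{0} = 1
g(5) = mex{0} = 1
g(6) = mex{1} = 0
g(7) = mex{0,1} = 2
g(8) = mex{0,1} = 2
g(9) = mex{0} = 1
g(10) = mex{0,1,2} = 3
g(11) = mex{1,2} = 0
The P-positions (g = 0) in 0..11 are 0, 1, 2, 6, 11.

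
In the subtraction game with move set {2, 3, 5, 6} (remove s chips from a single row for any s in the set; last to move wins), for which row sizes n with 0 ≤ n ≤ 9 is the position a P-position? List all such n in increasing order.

0, 1, 8, 9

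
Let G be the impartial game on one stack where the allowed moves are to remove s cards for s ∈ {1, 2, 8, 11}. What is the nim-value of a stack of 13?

Grundy values for subtraction set {1, 2, 8, 11}:
k:     0  1  2  3  4  5  6  7  8  9 10 11 12 13
g(k):  0  1  2  0  1  2  0  1  2  0  1  2  0  1
So g(13) = 1.

1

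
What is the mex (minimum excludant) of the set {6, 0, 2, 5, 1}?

The values 0, 1, 2 are all present; 3 is the first non-negative integer missing from the set.

3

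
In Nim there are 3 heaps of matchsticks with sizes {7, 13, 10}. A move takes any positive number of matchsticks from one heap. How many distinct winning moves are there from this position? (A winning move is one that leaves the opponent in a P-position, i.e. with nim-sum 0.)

Write each in binary and XOR column by column:
  0111  (7)
  1101  (13)
  1010  (10)
  ----
  0000  (0)
The nim-sum is already 0, so every move leaves a nonzero nim-sum — there are no winning moves.

0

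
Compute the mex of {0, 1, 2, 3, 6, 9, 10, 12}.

The values 0, 1, 2, 3 are all present; 4 is the first non-negative integer missing from the set.

4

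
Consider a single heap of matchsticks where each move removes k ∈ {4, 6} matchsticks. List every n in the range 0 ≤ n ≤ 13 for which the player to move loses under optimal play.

0, 1, 2, 3, 10, 11, 12, 13

Grundy values for subtraction set {4, 6}:
k:     0  1  2  3  4  5  6  7  8  9 10 11 12 13
g(k):  0  0  0  0  1  1  1  1  2  2  0  0  0  0
The P-positions (g = 0) in 0..13 are 0, 1, 2, 3, 10, 11, 12, 13.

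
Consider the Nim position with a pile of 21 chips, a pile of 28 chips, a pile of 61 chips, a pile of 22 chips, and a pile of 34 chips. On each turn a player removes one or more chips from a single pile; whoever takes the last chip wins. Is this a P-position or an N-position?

P-position

Compute the nim-sum pairwise:
21 XOR 28 = 9
9 XOR 61 = 52
52 XOR 22 = 34
34 XOR 34 = 0
The nim-sum is 0, so this is a P-position: the player to move is in a losing position under optimal play.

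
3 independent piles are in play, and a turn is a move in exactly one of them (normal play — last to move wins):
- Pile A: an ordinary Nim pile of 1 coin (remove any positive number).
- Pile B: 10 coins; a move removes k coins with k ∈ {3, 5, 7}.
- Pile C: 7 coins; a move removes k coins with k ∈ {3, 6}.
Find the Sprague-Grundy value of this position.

Pile A is a plain Nim pile of size 1, so its Grundy value is 1.
Build the Grundy sequence for pile B with g(k) = mex{g(k−s) : s ∈ {3, 5, 7}, s ≤ k}:
k:     0  1  2  3  4  5  6  7  8  9 10
g(k):  0  0  0  1  1  1  2  2  2  3  0
So g(10) = 0.
For pile C, compute g(0), g(1), … with moves {3, 6}:
g(0) = mex{} = 0
g(1) = mex{} = 0
g(2) = mex{} = 0
g(3) = mex{0} = 1
g(4) = mex{0} = 1
g(5) = mex{0} = 1
g(6) = mex{0,1} = 2
g(7) = mex{0,1} = 2
So g(7) = 2.
The value of a disjunctive sum is the nim-sum of the parts.
Combined value = 1 XOR 0 XOR 2 = 3.

3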